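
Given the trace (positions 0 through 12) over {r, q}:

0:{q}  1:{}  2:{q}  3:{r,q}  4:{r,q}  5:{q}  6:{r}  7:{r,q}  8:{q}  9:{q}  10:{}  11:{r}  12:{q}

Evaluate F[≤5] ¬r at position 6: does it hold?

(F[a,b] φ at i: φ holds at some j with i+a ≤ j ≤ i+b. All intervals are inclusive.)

Check ¬r at each j in [6,11]:
  j=6: false
  j=7: false
  j=8: true
  j=9: true
  j=10: true
  j=11: false
Found at j=8 → formula holds.

Holds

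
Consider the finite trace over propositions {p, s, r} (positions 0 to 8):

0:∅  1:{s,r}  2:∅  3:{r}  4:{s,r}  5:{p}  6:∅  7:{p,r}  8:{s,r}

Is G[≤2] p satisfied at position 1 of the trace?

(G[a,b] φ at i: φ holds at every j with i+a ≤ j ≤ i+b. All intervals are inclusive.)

Check p at every j in [1,3]:
  j=1: false
  j=2: false
  j=3: false
Fails at j=1 → formula fails.

False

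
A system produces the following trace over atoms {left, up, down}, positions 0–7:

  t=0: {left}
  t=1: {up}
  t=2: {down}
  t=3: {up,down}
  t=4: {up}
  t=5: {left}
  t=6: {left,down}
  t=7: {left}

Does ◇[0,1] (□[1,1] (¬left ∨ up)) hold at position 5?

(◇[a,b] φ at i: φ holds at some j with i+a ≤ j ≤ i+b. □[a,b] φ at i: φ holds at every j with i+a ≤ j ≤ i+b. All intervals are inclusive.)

Does not hold

Check □[1,1] (¬left ∨ up) at each j in [5,6]:
  j=5: fails at 6
  j=6: fails at 7
No position in the window satisfies it → formula fails.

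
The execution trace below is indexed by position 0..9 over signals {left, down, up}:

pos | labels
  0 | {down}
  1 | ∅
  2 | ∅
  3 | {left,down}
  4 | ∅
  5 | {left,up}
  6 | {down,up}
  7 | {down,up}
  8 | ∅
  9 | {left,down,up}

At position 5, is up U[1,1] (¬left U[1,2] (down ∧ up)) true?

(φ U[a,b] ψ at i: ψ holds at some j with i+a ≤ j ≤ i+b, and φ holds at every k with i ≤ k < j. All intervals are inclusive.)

Need some j in [6,6] with (¬left U[1,2] (down ∧ up)), and up at every k in [5,j-1].
  j=6: (¬left U[1,2] (down ∧ up)) holds; up holds at every k in [5,5] → satisfied.

Yes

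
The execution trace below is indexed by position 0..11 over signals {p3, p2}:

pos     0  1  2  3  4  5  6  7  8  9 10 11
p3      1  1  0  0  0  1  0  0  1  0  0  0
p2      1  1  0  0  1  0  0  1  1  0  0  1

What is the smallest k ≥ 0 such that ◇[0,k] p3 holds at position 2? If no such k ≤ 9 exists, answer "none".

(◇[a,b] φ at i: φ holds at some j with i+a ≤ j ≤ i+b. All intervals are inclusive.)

Scan j = 2,3,… for p3:
  j=2: fails
  j=3: fails
  j=4: fails
  j=5: holds
First hit at j=5, so smallest k = 5-2 = 3.

3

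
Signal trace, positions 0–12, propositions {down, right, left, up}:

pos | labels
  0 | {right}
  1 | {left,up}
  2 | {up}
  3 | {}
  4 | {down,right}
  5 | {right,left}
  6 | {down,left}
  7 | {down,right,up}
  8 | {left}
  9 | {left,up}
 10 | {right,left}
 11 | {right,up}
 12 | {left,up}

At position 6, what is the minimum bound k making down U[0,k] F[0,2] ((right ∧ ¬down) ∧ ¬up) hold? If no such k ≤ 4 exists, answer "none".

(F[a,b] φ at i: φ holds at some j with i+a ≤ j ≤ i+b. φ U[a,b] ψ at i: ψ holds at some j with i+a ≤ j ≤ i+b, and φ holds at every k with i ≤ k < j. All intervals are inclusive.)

2

Need earliest j ≥ 6 with F[0,2] ((right ∧ ¬down) ∧ ¬up), and down at every k in [6,j-1].
  j=6: rhs fails.
  j=7: rhs fails.
  j=8: rhs holds; lhs holds on [6,7]. k = 2.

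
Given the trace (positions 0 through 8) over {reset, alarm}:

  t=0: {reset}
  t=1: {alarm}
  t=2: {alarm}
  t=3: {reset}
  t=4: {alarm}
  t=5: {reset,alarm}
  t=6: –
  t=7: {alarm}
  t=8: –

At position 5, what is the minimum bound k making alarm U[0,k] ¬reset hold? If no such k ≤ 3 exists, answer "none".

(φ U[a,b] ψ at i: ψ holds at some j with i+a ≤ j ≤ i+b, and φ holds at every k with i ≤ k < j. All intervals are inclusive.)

1

Need earliest j ≥ 5 with ¬reset, and alarm at every k in [5,j-1].
  j=5: rhs fails.
  j=6: rhs holds; lhs holds on [5,5]. k = 1.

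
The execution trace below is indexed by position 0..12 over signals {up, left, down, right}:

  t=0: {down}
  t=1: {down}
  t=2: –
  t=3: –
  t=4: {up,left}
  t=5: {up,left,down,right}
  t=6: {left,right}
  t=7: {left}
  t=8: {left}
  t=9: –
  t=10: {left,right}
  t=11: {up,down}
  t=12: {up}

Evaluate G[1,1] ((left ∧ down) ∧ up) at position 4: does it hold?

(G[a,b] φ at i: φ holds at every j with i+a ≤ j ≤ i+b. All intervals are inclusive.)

Check ((left ∧ down) ∧ up) at every j in [5,5]:
  j=5: true
All positions satisfy it → formula holds.

Holds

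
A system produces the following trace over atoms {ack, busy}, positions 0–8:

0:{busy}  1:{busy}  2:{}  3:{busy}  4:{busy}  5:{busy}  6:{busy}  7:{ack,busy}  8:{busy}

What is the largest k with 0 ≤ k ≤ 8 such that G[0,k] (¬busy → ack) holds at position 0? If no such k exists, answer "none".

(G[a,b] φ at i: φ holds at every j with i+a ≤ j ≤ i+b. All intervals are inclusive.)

(¬busy → ack) must hold from j=0 onward; find where it first fails.
  j=0: holds
  j=1: holds
  j=2: fails
Holds on [0,1], so largest k = 1.

1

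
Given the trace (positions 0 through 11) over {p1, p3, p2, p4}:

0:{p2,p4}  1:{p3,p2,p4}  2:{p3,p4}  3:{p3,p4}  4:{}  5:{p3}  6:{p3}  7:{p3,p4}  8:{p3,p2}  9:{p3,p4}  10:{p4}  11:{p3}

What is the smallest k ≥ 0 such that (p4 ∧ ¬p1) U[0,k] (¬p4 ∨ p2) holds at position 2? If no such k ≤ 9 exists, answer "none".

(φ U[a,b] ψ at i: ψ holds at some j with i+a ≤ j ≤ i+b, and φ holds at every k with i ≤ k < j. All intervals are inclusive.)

2

Need earliest j ≥ 2 with (¬p4 ∨ p2), and (p4 ∧ ¬p1) at every k in [2,j-1].
  j=2: rhs fails.
  j=3: rhs fails.
  j=4: rhs holds; lhs holds on [2,3]. k = 2.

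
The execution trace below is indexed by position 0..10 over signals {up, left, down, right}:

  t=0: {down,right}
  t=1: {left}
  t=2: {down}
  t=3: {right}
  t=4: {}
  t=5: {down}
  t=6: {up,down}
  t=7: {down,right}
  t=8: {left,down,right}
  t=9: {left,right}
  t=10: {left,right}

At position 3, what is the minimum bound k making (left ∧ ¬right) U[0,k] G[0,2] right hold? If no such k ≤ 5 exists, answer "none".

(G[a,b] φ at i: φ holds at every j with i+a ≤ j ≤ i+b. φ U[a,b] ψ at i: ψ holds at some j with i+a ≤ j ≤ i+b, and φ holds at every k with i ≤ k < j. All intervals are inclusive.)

Need earliest j ≥ 3 with G[0,2] right, and (left ∧ ¬right) at every k in [3,j-1].
  j=3: rhs fails.
  j=4: rhs fails.
  j=5: rhs fails.
  j=6: rhs fails.
  j=7: rhs holds but lhs fails at k=3.
  j=8: rhs holds but lhs fails at k=3.
No witness within the range → none.

none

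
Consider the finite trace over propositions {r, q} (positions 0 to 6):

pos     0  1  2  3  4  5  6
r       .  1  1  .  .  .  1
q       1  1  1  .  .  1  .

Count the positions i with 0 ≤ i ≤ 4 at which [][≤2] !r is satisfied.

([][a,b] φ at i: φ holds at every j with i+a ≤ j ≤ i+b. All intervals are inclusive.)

1

Evaluate at each i in [0,4]:
  i=0: ✗ (fails at j=1)
  i=1: ✗ (fails at j=1)
  i=2: ✗ (fails at j=2)
  i=3: ✓ (all of [3,5])
  i=4: ✗ (fails at j=6)
Positions where it holds: {3} → 1.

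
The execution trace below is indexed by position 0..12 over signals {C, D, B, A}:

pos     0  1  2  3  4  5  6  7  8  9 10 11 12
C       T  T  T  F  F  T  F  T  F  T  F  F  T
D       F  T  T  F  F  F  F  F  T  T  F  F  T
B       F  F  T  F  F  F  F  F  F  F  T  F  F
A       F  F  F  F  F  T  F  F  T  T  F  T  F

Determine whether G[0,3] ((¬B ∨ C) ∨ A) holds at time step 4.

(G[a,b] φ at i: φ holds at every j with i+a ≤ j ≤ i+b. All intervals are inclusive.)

True

Check ((¬B ∨ C) ∨ A) at every j in [4,7]:
  j=4: true
  j=5: true
  j=6: true
  j=7: true
All positions satisfy it → formula holds.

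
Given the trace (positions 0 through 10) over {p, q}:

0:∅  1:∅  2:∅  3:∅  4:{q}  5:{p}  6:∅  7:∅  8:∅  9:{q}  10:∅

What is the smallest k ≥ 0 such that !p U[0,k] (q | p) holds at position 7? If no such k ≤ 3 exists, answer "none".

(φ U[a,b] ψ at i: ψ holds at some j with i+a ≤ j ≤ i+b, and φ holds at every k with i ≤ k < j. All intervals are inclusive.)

Need earliest j ≥ 7 with (q | p), and !p at every k in [7,j-1].
  j=7: rhs fails.
  j=8: rhs fails.
  j=9: rhs holds; lhs holds on [7,8]. k = 2.

2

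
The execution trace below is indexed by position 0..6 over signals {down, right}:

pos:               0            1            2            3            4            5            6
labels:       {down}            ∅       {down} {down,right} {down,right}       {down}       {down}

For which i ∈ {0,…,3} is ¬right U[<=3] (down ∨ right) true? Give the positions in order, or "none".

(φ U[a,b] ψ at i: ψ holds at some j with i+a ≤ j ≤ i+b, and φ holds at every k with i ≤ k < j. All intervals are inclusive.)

Evaluate at each i in [0,3]:
  i=0: ✓ (rhs at j=0)
  i=1: ✓ (rhs at j=2; lhs holds on [1,1])
  i=2: ✓ (rhs at j=2)
  i=3: ✓ (rhs at j=3)

0, 1, 2, 3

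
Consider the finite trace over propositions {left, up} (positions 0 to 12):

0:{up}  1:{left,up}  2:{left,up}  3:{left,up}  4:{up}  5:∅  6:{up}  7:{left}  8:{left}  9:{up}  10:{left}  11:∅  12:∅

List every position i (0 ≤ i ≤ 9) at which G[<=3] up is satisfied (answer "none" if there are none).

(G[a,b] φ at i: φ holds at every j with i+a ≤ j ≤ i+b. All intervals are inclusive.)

Evaluate at each i in [0,9]:
  i=0: ✓ (all of [0,3])
  i=1: ✓ (all of [1,4])
  i=2: ✗ (fails at j=5)
  i=3: ✗ (fails at j=5)
  i=4: ✗ (fails at j=5)
  i=5: ✗ (fails at j=5)
  i=6: ✗ (fails at j=7)
  i=7: ✗ (fails at j=7)
  i=8: ✗ (fails at j=8)
  i=9: ✗ (fails at j=10)

0, 1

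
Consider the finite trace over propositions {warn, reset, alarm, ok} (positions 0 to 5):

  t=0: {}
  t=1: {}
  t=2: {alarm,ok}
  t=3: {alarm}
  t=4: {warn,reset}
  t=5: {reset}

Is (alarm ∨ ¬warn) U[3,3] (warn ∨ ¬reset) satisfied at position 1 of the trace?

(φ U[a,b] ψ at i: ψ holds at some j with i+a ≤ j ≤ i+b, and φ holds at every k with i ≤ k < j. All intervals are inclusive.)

Yes

Need some j in [4,4] with (warn ∨ ¬reset), and (alarm ∨ ¬warn) at every k in [1,j-1].
  j=4: (warn ∨ ¬reset) holds; (alarm ∨ ¬warn) holds at every k in [1,3] → satisfied.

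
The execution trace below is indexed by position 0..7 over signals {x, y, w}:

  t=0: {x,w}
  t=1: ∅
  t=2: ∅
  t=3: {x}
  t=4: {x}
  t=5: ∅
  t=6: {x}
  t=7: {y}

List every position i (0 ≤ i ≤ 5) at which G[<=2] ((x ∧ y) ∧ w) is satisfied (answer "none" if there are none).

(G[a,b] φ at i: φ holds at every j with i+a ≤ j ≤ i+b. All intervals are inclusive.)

none

Evaluate at each i in [0,5]:
  i=0: ✗ (fails at j=0)
  i=1: ✗ (fails at j=1)
  i=2: ✗ (fails at j=2)
  i=3: ✗ (fails at j=3)
  i=4: ✗ (fails at j=4)
  i=5: ✗ (fails at j=5)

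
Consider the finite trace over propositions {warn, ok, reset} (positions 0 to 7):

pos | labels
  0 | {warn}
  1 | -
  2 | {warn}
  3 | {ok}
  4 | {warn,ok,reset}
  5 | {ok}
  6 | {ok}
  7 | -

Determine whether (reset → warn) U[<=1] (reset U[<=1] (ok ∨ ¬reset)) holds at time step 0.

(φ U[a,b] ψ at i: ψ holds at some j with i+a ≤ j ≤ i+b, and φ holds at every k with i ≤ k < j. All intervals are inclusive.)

True

Need some j in [0,1] with (reset U[<=1] (ok ∨ ¬reset)), and (reset → warn) at every k in [0,j-1].
  j=0: (reset U[<=1] (ok ∨ ¬reset)) holds; no prefix to check → satisfied.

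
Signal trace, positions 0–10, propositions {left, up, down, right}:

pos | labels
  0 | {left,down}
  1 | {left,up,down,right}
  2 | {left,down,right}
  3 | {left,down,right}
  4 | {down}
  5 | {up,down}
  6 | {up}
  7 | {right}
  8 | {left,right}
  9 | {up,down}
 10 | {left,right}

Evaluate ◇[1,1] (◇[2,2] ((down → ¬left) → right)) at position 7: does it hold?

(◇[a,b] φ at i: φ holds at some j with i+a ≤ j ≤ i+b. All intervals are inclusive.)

Holds

Check ◇[2,2] ((down → ¬left) → right) at each j in [8,8]:
  j=8: holds (witness at 10)
Found at j=8 → formula holds.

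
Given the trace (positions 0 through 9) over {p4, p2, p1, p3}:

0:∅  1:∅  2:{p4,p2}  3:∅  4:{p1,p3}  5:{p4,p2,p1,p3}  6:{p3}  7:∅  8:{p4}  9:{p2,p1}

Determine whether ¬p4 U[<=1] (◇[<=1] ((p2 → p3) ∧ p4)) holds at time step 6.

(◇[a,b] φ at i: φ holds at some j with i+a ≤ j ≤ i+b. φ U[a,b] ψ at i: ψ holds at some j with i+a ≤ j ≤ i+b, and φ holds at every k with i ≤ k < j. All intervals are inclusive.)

Need some j in [6,7] with ◇[<=1] ((p2 → p3) ∧ p4), and ¬p4 at every k in [6,j-1].
  j=6: ◇[<=1] ((p2 → p3) ∧ p4) — fails (none in [6,7]).
  j=7: ◇[<=1] ((p2 → p3) ∧ p4) holds; ¬p4 holds at every k in [6,6] → satisfied.

Holds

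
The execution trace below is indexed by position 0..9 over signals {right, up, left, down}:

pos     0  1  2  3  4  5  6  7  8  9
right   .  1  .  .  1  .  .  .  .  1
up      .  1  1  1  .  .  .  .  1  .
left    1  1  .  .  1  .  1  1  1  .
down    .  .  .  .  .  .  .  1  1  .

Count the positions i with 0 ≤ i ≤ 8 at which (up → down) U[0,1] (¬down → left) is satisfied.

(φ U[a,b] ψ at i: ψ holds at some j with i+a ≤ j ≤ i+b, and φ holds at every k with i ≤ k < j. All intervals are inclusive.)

Evaluate at each i in [0,8]:
  i=0: ✓ (rhs at j=0)
  i=1: ✓ (rhs at j=1)
  i=2: ✗ (no rhs in [2,3])
  i=3: ✗ (lhs fails at k=3 before rhs at j=4)
  i=4: ✓ (rhs at j=4)
  i=5: ✓ (rhs at j=6; lhs holds on [5,5])
  i=6: ✓ (rhs at j=6)
  i=7: ✓ (rhs at j=7)
  i=8: ✓ (rhs at j=8)
Positions where it holds: {0, 1, 4, 5, 6, 7, 8} → 7.

7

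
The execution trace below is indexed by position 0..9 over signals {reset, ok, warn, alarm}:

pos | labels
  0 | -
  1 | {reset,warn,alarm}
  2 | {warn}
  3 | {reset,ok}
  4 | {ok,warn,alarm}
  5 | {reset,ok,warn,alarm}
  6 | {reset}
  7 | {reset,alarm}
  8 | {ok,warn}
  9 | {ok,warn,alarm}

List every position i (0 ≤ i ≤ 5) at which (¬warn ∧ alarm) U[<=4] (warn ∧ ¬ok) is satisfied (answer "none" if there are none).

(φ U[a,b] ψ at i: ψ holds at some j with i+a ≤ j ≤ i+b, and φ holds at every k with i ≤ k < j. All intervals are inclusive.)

1, 2

Evaluate at each i in [0,5]:
  i=0: ✗ (lhs fails at k=0 before rhs at j=1)
  i=1: ✓ (rhs at j=1)
  i=2: ✓ (rhs at j=2)
  i=3: ✗ (no rhs in [3,7])
  i=4: ✗ (no rhs in [4,8])
  i=5: ✗ (no rhs in [5,9])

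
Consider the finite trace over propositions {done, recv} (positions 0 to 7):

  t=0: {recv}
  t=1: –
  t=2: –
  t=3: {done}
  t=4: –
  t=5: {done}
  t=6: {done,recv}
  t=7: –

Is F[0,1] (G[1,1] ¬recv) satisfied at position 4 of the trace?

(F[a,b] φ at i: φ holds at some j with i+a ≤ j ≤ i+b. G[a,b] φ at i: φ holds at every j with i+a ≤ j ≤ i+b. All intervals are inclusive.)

Check G[1,1] ¬recv at each j in [4,5]:
  j=4: holds on [5,5]
  j=5: fails at 6
Found at j=4 → formula holds.

Yes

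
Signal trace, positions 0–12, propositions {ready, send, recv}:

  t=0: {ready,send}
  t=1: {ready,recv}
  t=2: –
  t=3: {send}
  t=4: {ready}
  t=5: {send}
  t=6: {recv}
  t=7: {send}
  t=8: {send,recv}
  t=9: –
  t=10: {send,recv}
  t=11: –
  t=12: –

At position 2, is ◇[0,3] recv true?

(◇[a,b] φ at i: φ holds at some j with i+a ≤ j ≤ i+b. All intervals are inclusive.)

No

Check recv at each j in [2,5]:
  j=2: false
  j=3: false
  j=4: false
  j=5: false
No position in the window satisfies it → formula fails.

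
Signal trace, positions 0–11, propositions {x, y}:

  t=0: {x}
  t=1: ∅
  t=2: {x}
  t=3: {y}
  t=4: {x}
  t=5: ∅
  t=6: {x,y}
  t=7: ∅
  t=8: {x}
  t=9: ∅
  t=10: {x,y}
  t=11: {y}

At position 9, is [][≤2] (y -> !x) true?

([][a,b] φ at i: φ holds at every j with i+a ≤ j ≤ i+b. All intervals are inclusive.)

Check (y -> !x) at every j in [9,11]:
  j=9: antecedent false → ✓
  j=10: antecedent true; consequent false → ✗
  j=11: antecedent true; consequent true → ✓
Fails at j=10 → formula fails.

Does not hold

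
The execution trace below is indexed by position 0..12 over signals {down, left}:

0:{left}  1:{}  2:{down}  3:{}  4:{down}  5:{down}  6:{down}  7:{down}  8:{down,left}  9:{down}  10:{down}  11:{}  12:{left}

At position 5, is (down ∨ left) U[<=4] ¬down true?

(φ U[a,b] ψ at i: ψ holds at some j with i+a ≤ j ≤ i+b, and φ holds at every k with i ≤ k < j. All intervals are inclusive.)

Need some j in [5,9] with ¬down, and (down ∨ left) at every k in [5,j-1].
  j=5: ¬down false.
  j=6: ¬down false.
  j=7: ¬down false.
  j=8: ¬down false.
  j=9: ¬down false.
No j in the window works → until fails.

Does not hold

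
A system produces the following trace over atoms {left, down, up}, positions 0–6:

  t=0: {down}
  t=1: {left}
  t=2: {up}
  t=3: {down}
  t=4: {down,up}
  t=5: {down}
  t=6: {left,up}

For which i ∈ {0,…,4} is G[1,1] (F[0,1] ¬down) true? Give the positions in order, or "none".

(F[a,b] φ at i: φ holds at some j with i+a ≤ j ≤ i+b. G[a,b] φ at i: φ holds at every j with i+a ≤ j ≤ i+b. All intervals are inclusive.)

0, 1, 4

Evaluate at each i in [0,4]:
  i=0: ✓ (all of [1,1])
  i=1: ✓ (all of [2,2])
  i=2: ✗ (fails at j=3)
  i=3: ✗ (fails at j=4)
  i=4: ✓ (all of [5,5])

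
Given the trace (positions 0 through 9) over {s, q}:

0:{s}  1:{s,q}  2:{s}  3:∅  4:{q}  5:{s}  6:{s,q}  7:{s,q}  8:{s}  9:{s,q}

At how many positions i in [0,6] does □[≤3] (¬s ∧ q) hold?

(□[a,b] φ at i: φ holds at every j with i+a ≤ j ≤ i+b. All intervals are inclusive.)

0

Evaluate at each i in [0,6]:
  i=0: ✗ (fails at j=0)
  i=1: ✗ (fails at j=1)
  i=2: ✗ (fails at j=2)
  i=3: ✗ (fails at j=3)
  i=4: ✗ (fails at j=5)
  i=5: ✗ (fails at j=5)
  i=6: ✗ (fails at j=6)
Positions where it holds: {} → 0.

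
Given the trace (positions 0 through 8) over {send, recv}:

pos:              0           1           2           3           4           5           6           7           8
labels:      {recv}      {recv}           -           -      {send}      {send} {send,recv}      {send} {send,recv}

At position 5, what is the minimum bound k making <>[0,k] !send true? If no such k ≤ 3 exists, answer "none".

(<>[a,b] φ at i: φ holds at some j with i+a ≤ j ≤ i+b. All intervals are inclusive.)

none

Scan j = 5,6,… for !send:
  j=5: fails
  j=6: fails
  j=7: fails
  j=8: fails
No j in [5,8] satisfies it → none.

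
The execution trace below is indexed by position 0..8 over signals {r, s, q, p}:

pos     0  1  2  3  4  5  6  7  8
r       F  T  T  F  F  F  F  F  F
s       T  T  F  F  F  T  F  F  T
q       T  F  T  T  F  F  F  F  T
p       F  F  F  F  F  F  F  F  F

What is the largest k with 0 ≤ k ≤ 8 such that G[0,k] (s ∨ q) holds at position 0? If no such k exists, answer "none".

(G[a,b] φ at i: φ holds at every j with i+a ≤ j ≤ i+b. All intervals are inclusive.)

3

(s ∨ q) must hold from j=0 onward; find where it first fails.
  j=0: holds
  j=1: holds
  j=2: holds
  j=3: holds
  j=4: fails
Holds on [0,3], so largest k = 3.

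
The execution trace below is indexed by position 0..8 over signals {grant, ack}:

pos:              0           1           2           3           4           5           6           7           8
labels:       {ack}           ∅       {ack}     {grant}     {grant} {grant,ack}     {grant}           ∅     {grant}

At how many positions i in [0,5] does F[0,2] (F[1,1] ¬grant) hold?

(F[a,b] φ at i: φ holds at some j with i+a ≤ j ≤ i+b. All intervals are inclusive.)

4

Evaluate at each i in [0,5]:
  i=0: ✓ (witness j=0)
  i=1: ✓ (witness j=1)
  i=2: ✗ (none in [2,4])
  i=3: ✗ (none in [3,5])
  i=4: ✓ (witness j=6)
  i=5: ✓ (witness j=6)
Positions where it holds: {0, 1, 4, 5} → 4.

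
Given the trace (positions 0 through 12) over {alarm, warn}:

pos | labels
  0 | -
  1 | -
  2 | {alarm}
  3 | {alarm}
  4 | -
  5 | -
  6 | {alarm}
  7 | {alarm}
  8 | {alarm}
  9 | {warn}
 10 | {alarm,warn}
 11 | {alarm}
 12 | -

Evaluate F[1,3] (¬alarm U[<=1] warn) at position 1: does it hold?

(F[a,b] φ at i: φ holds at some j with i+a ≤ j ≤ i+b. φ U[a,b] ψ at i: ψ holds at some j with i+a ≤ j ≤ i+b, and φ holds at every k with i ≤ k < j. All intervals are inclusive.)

No

Check (¬alarm U[<=1] warn) at each j in [2,4]:
  j=2: fails
  j=3: fails
  j=4: fails
No position in the window satisfies it → formula fails.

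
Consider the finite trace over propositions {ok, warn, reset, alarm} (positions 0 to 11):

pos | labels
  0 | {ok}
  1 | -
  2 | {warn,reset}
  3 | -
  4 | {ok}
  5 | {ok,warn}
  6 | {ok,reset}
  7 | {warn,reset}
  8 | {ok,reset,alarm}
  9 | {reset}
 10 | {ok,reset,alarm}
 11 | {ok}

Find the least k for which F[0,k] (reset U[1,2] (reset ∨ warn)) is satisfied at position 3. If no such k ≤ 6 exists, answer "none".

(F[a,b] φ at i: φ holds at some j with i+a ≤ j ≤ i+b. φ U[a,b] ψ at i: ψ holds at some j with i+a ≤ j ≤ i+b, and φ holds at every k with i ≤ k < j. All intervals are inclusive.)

Scan j = 3,4,… for (reset U[1,2] (reset ∨ warn)):
  j=3: fails
  j=4: fails
  j=5: fails
  j=6: holds
First hit at j=6, so smallest k = 6-3 = 3.

3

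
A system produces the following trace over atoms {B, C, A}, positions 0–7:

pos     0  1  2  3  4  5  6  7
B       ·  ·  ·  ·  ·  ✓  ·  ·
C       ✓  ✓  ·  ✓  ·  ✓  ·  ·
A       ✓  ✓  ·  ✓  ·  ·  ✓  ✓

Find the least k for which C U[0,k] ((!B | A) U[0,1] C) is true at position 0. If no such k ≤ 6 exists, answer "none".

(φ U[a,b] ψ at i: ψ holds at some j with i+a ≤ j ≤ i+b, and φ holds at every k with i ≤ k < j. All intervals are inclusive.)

Need earliest j ≥ 0 with ((!B | A) U[0,1] C), and C at every k in [0,j-1].
  j=0: rhs holds (empty prefix). k = 0.

0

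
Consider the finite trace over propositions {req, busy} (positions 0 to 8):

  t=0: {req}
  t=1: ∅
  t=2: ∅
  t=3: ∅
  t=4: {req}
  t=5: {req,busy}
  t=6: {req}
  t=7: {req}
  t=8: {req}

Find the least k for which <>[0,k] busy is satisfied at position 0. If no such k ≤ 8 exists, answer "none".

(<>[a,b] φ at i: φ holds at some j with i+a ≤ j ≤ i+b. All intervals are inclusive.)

Scan j = 0,1,… for busy:
  j=0: fails
  j=1: fails
  j=2: fails
  j=3: fails
  j=4: fails
  j=5: holds
First hit at j=5, so smallest k = 5-0 = 5.

5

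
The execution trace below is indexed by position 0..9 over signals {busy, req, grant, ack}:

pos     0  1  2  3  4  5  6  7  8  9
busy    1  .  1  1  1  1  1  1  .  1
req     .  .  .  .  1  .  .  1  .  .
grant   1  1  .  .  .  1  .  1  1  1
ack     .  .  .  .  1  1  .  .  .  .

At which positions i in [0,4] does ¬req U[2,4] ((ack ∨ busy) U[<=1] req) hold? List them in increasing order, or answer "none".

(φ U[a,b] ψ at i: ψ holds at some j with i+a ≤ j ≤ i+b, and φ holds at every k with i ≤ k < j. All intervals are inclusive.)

0, 1, 2

Evaluate at each i in [0,4]:
  i=0: ✓ (rhs at j=3; lhs holds on [0,2])
  i=1: ✓ (rhs at j=3; lhs holds on [1,2])
  i=2: ✓ (rhs at j=4; lhs holds on [2,3])
  i=3: ✗ (lhs fails at k=4 before rhs at j=6)
  i=4: ✗ (lhs fails at k=4 before rhs at j=6)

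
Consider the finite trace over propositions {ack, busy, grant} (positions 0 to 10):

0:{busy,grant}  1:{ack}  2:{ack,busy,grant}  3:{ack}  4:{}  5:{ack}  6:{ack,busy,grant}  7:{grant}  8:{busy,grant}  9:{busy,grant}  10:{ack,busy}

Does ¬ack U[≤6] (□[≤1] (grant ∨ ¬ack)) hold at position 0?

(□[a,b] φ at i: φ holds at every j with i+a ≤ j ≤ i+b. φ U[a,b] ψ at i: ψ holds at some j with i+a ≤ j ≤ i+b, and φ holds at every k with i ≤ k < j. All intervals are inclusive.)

Does not hold

Need some j in [0,6] with □[≤1] (grant ∨ ¬ack), and ¬ack at every k in [0,j-1].
  j=0: □[≤1] (grant ∨ ¬ack) — fails at 1.
  j=1: □[≤1] (grant ∨ ¬ack) — fails at 1.
  j=2: □[≤1] (grant ∨ ¬ack) — fails at 3.
  j=3: □[≤1] (grant ∨ ¬ack) — fails at 3.
  j=4: □[≤1] (grant ∨ ¬ack) — fails at 5.
  j=5: □[≤1] (grant ∨ ¬ack) — fails at 5.
  j=6: □[≤1] (grant ∨ ¬ack) holds, but ¬ack fails at k=1 → not this j.
No j in the window works → until fails.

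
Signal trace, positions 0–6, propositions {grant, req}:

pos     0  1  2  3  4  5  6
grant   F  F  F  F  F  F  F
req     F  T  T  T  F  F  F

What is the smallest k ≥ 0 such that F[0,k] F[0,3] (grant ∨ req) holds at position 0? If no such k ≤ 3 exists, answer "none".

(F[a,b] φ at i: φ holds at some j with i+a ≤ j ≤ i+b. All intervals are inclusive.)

Scan j = 0,1,… for F[0,3] (grant ∨ req):
  j=0: holds
First hit at j=0, so smallest k = 0-0 = 0.

0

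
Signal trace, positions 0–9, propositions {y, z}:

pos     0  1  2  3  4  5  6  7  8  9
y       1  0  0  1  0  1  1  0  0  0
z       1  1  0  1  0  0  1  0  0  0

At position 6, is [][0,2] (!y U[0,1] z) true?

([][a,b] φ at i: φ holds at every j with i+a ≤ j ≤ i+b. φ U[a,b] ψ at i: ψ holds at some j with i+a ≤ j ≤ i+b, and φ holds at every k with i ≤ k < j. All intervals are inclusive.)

Does not hold

Check (!y U[0,1] z) at every j in [6,8]:
  j=6: holds
  j=7: fails
  j=8: fails
Fails at j=7 → formula fails.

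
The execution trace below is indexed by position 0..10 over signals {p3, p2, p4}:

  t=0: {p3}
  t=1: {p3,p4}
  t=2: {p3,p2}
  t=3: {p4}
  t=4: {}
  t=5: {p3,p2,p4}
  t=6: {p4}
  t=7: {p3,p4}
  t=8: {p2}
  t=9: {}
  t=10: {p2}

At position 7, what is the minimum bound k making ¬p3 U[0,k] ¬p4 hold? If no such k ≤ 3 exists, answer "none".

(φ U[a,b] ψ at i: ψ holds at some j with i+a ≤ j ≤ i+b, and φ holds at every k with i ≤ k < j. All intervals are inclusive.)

Need earliest j ≥ 7 with ¬p4, and ¬p3 at every k in [7,j-1].
  j=7: rhs fails.
  j=8: rhs holds but lhs fails at k=7.
  j=9: rhs holds but lhs fails at k=7.
  j=10: rhs holds but lhs fails at k=7.
No witness within the range → none.

none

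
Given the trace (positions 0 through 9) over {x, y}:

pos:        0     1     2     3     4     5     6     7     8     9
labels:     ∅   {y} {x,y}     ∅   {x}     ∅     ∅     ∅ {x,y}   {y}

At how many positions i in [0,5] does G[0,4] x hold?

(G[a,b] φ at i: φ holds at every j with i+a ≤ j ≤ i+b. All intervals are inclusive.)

0

Evaluate at each i in [0,5]:
  i=0: ✗ (fails at j=0)
  i=1: ✗ (fails at j=1)
  i=2: ✗ (fails at j=3)
  i=3: ✗ (fails at j=3)
  i=4: ✗ (fails at j=5)
  i=5: ✗ (fails at j=5)
Positions where it holds: {} → 0.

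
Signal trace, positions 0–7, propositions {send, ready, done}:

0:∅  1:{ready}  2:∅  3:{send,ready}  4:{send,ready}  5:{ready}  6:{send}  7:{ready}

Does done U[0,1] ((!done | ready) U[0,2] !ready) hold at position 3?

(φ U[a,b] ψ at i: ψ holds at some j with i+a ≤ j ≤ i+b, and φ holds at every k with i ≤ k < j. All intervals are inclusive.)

Need some j in [3,4] with ((!done | ready) U[0,2] !ready), and done at every k in [3,j-1].
  j=3: ((!done | ready) U[0,2] !ready) — fails.
  j=4: ((!done | ready) U[0,2] !ready) holds, but done fails at k=3 → not this j.
No j in the window works → until fails.

False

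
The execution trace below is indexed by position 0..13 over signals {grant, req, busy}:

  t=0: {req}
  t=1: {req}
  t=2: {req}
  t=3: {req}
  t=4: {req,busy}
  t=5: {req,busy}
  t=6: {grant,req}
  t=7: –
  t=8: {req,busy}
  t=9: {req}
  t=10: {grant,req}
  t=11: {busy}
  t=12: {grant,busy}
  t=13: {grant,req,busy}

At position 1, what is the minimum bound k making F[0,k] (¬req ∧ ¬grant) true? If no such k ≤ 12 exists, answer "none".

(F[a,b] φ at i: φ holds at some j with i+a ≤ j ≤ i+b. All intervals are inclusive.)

Scan j = 1,2,… for (¬req ∧ ¬grant):
  j=1: fails
  j=2: fails
  j=3: fails
  j=4: fails
  j=5: fails
  j=6: fails
  j=7: holds
First hit at j=7, so smallest k = 7-1 = 6.

6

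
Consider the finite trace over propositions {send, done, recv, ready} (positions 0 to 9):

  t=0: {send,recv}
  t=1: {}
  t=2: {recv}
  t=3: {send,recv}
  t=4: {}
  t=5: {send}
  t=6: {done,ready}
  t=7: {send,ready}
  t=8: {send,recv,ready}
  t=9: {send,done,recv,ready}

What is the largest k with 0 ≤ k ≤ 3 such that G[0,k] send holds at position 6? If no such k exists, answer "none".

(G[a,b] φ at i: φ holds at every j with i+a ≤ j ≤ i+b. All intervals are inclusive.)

send must hold from j=6 onward; find where it first fails.
  j=6: fails → no k works.

none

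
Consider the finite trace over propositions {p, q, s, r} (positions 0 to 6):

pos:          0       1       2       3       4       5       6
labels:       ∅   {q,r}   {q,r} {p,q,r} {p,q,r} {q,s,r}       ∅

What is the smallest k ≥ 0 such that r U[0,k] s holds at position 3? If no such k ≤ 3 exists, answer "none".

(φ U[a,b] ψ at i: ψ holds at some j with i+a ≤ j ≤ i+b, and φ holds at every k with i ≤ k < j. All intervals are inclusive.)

2

Need earliest j ≥ 3 with s, and r at every k in [3,j-1].
  j=3: rhs fails.
  j=4: rhs fails.
  j=5: rhs holds; lhs holds on [3,4]. k = 2.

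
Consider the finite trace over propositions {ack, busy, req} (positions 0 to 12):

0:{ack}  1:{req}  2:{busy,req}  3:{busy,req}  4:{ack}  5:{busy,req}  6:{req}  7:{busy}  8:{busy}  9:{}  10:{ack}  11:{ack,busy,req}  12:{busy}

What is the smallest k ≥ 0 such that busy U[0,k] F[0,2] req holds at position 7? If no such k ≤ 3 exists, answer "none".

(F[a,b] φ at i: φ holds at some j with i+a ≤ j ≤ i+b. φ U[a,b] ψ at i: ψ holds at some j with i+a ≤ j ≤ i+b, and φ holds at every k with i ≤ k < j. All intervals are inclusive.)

Need earliest j ≥ 7 with F[0,2] req, and busy at every k in [7,j-1].
  j=7: rhs fails.
  j=8: rhs fails.
  j=9: rhs holds; lhs holds on [7,8]. k = 2.

2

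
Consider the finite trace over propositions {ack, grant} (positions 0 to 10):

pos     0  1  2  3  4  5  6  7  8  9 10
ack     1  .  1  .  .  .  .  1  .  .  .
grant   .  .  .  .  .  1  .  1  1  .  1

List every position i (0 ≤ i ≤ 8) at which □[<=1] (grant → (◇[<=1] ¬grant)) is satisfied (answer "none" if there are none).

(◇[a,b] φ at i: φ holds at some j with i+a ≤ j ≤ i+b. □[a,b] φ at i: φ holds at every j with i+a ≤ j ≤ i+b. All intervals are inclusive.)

Evaluate at each i in [0,8]:
  i=0: ✓ (all of [0,1])
  i=1: ✓ (all of [1,2])
  i=2: ✓ (all of [2,3])
  i=3: ✓ (all of [3,4])
  i=4: ✓ (all of [4,5])
  i=5: ✓ (all of [5,6])
  i=6: ✗ (fails at j=7)
  i=7: ✗ (fails at j=7)
  i=8: ✓ (all of [8,9])

0, 1, 2, 3, 4, 5, 8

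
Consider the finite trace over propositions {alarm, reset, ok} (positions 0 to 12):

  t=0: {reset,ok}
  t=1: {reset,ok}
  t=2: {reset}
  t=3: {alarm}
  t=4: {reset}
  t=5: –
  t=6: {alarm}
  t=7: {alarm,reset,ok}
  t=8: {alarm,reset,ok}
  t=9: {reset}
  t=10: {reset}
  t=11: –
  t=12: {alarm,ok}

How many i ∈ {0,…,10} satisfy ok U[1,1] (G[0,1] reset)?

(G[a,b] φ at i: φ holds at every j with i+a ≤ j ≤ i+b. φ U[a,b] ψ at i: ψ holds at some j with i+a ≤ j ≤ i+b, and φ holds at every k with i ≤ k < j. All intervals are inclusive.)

3

Evaluate at each i in [0,10]:
  i=0: ✓ (rhs at j=1; lhs holds on [0,0])
  i=1: ✗ (no rhs in [2,2])
  i=2: ✗ (no rhs in [3,3])
  i=3: ✗ (no rhs in [4,4])
  i=4: ✗ (no rhs in [5,5])
  i=5: ✗ (no rhs in [6,6])
  i=6: ✗ (lhs fails at k=6 before rhs at j=7)
  i=7: ✓ (rhs at j=8; lhs holds on [7,7])
  i=8: ✓ (rhs at j=9; lhs holds on [8,8])
  i=9: ✗ (no rhs in [10,10])
  i=10: ✗ (no rhs in [11,11])
Positions where it holds: {0, 7, 8} → 3.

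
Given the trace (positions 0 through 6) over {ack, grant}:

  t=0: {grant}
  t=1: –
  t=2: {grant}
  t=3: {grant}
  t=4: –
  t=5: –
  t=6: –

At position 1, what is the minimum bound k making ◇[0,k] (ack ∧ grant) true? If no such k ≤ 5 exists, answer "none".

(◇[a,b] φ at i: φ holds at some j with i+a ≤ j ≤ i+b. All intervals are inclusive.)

Scan j = 1,2,… for (ack ∧ grant):
  j=1: fails
  j=2: fails
  j=3: fails
  j=4: fails
  j=5: fails
  j=6: fails
No j in [1,6] satisfies it → none.

none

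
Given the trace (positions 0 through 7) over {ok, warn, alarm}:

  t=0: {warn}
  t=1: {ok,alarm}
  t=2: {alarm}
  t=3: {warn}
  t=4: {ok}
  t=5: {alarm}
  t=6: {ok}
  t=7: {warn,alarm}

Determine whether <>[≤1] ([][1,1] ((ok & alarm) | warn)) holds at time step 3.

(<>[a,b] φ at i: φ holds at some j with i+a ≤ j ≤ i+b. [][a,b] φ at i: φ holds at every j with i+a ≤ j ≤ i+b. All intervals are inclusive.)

Check [][1,1] ((ok & alarm) | warn) at each j in [3,4]:
  j=3: fails at 4
  j=4: fails at 5
No position in the window satisfies it → formula fails.

False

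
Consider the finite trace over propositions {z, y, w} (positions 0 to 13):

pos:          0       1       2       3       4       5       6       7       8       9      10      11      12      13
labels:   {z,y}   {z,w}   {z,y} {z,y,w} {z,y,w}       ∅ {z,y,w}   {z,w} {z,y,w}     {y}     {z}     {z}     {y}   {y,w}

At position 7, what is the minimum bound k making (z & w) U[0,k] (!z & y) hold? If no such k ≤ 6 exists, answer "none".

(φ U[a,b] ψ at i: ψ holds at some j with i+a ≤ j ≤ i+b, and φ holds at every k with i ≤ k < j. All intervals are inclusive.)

2

Need earliest j ≥ 7 with (!z & y), and (z & w) at every k in [7,j-1].
  j=7: rhs fails.
  j=8: rhs fails.
  j=9: rhs holds; lhs holds on [7,8]. k = 2.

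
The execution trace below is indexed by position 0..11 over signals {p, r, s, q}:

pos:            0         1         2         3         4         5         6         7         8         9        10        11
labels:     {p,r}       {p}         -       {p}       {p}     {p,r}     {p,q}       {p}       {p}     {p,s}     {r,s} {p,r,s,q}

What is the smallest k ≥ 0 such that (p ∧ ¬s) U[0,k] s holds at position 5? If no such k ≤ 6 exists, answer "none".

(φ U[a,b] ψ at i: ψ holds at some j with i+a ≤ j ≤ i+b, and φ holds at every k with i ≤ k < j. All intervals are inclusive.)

4

Need earliest j ≥ 5 with s, and (p ∧ ¬s) at every k in [5,j-1].
  j=5: rhs fails.
  j=6: rhs fails.
  j=7: rhs fails.
  j=8: rhs fails.
  j=9: rhs holds; lhs holds on [5,8]. k = 4.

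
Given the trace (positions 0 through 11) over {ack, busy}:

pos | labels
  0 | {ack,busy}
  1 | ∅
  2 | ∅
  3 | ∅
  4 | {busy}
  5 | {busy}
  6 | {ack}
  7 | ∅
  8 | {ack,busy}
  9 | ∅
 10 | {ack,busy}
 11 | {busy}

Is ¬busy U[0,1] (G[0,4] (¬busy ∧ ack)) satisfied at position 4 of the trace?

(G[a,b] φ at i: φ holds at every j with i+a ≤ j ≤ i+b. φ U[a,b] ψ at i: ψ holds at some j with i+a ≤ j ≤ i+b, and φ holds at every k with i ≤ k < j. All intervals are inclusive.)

Need some j in [4,5] with G[0,4] (¬busy ∧ ack), and ¬busy at every k in [4,j-1].
  j=4: G[0,4] (¬busy ∧ ack) — fails at 4.
  j=5: G[0,4] (¬busy ∧ ack) — fails at 5.
No j in the window works → until fails.

Does not hold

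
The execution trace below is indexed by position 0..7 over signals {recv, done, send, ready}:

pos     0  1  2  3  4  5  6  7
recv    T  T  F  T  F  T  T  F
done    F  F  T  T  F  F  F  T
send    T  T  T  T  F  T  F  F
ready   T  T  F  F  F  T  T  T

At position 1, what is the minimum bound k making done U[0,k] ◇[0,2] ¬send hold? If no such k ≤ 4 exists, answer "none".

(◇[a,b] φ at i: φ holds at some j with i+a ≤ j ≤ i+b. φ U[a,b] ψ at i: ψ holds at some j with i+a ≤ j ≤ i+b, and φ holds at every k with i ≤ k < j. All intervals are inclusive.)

Need earliest j ≥ 1 with ◇[0,2] ¬send, and done at every k in [1,j-1].
  j=1: rhs fails.
  j=2: rhs holds but lhs fails at k=1.
  j=3: rhs holds but lhs fails at k=1.
  j=4: rhs holds but lhs fails at k=1.
  j=5: rhs holds but lhs fails at k=1.
No witness within the range → none.

none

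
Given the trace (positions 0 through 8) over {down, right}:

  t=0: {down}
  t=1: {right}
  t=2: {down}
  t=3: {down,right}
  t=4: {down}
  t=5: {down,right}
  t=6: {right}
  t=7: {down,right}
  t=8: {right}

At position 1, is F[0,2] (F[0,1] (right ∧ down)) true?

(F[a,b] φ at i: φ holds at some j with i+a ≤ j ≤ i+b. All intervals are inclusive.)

Holds

Check F[0,1] (right ∧ down) at each j in [1,3]:
  j=1: fails (none in [1,2])
  j=2: holds (witness at 3)
  j=3: holds (witness at 3)
Found at j=2 → formula holds.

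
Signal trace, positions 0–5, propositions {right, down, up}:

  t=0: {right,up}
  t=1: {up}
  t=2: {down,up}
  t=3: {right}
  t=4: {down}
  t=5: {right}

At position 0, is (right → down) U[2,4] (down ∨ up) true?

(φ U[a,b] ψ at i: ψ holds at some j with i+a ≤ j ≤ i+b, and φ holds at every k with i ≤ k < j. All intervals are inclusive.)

Need some j in [2,4] with (down ∨ up), and (right → down) at every k in [0,j-1].
  j=2: (down ∨ up) holds, but (right → down) fails at k=0 → not this j.
  j=3: (down ∨ up) false.
  j=4: (down ∨ up) holds, but (right → down) fails at k=0 → not this j.
No j in the window works → until fails.

Does not hold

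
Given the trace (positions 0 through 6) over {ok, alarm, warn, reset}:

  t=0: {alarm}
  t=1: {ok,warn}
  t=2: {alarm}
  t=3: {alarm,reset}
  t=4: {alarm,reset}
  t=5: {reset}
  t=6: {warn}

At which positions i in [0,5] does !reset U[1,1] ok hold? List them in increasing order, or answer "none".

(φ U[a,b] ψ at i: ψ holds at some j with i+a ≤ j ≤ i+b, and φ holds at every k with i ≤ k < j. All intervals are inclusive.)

Evaluate at each i in [0,5]:
  i=0: ✓ (rhs at j=1; lhs holds on [0,0])
  i=1: ✗ (no rhs in [2,2])
  i=2: ✗ (no rhs in [3,3])
  i=3: ✗ (no rhs in [4,4])
  i=4: ✗ (no rhs in [5,5])
  i=5: ✗ (no rhs in [6,6])

0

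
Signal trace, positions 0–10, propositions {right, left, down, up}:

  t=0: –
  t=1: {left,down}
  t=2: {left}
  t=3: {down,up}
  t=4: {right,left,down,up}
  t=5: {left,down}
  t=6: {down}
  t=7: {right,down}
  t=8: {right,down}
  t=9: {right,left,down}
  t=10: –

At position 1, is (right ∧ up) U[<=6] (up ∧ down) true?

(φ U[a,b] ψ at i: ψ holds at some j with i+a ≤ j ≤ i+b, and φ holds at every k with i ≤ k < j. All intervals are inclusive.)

Does not hold

Need some j in [1,7] with (up ∧ down), and (right ∧ up) at every k in [1,j-1].
  j=1: (up ∧ down) false.
  j=2: (up ∧ down) false.
  j=3: (up ∧ down) holds, but (right ∧ up) fails at k=1 → not this j.
  j=4: (up ∧ down) holds, but (right ∧ up) fails at k=1 → not this j.
  j=5: (up ∧ down) false.
  j=6: (up ∧ down) false.
  j=7: (up ∧ down) false.
No j in the window works → until fails.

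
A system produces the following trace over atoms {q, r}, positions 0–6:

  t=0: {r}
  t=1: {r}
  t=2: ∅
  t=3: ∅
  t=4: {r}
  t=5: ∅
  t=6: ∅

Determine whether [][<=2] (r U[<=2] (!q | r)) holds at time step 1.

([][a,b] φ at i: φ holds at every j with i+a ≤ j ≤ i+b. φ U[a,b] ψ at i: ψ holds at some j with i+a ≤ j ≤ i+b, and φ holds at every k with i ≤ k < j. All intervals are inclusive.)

Holds

Check (r U[<=2] (!q | r)) at every j in [1,3]:
  j=1: holds
  j=2: holds
  j=3: holds
All positions satisfy it → formula holds.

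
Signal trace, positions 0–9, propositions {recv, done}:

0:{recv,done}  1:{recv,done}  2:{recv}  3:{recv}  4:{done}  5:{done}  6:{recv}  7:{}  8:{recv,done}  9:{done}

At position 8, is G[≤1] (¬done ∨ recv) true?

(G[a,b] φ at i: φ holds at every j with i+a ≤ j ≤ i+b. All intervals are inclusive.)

Check (¬done ∨ recv) at every j in [8,9]:
  j=8: true
  j=9: false
Fails at j=9 → formula fails.

Does not hold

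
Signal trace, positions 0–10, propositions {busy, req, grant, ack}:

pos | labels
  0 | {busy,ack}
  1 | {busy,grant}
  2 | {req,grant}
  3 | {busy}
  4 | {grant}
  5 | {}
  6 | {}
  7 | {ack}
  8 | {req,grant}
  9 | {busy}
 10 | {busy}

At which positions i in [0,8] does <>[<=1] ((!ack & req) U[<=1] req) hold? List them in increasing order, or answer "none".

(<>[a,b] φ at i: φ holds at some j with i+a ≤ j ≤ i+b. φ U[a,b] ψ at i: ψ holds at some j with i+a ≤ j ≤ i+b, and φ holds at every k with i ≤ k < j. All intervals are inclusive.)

1, 2, 7, 8

Evaluate at each i in [0,8]:
  i=0: ✗ (none in [0,1])
  i=1: ✓ (witness j=2)
  i=2: ✓ (witness j=2)
  i=3: ✗ (none in [3,4])
  i=4: ✗ (none in [4,5])
  i=5: ✗ (none in [5,6])
  i=6: ✗ (none in [6,7])
  i=7: ✓ (witness j=8)
  i=8: ✓ (witness j=8)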